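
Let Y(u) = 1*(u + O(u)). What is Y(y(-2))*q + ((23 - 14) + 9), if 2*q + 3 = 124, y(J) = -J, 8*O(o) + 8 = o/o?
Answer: 1377/16 ≈ 86.063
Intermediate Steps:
O(o) = -7/8 (O(o) = -1 + (o/o)/8 = -1 + (⅛)*1 = -1 + ⅛ = -7/8)
q = 121/2 (q = -3/2 + (½)*124 = -3/2 + 62 = 121/2 ≈ 60.500)
Y(u) = -7/8 + u (Y(u) = 1*(u - 7/8) = 1*(-7/8 + u) = -7/8 + u)
Y(y(-2))*q + ((23 - 14) + 9) = (-7/8 - 1*(-2))*(121/2) + ((23 - 14) + 9) = (-7/8 + 2)*(121/2) + (9 + 9) = (9/8)*(121/2) + 18 = 1089/16 + 18 = 1377/16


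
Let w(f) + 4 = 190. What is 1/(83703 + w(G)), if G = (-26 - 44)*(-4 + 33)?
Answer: 1/83889 ≈ 1.1921e-5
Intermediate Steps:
G = -2030 (G = -70*29 = -2030)
w(f) = 186 (w(f) = -4 + 190 = 186)
1/(83703 + w(G)) = 1/(83703 + 186) = 1/83889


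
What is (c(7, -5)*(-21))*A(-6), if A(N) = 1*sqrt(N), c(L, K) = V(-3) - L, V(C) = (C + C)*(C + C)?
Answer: -609*I*sqrt(6) ≈ -1491.7*I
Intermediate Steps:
V(C) = 4*C**2 (V(C) = (2*C)*(2*C) = 4*C**2)
c(L, K) = 36 - L (c(L, K) = 4*(-3)**2 - L = 4*9 - L = 36 - L)
A(N) = sqrt(N)
(c(7, -5)*(-21))*A(-6) = ((36 - 1*7)*(-21))*sqrt(-6) = ((36 - 7)*(-21))*(I*sqrt(6)) = (29*(-21))*(I*sqrt(6)) = -609*I*sqrt(6)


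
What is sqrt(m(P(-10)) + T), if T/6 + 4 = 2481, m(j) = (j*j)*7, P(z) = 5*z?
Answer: sqrt(32362) ≈ 179.89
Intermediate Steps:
m(j) = 7*j**2 (m(j) = j**2*7 = 7*j**2)
T = 14862 (T = -24 + 6*2481 = -24 + 14886 = 14862)
sqrt(m(P(-10)) + T) = sqrt(7*(5*(-10))**2 + 14862) = sqrt(7*(-50)**2 + 14862) = sqrt(7*2500 + 14862) = sqrt(17500 + 14862) = sqrt(32362)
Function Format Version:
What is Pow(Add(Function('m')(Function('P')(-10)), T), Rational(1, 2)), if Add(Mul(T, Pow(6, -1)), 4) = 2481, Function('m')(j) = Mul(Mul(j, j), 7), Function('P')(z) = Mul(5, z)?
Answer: Pow(32362, Rational(1, 2)) ≈ 179.89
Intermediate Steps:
Function('m')(j) = Mul(7, Pow(j, 2)) (Function('m')(j) = Mul(Pow(j, 2), 7) = Mul(7, Pow(j, 2)))
T = 14862 (T = Add(-24, Mul(6, 2481)) = Add(-24, 14886) = 14862)
Pow(Add(Function('m')(Function('P')(-10)), T), Rational(1, 2)) = Pow(Add(Mul(7, Pow(Mul(5, -10), 2)), 14862), Rational(1, 2)) = Pow(Add(Mul(7, Pow(-50, 2)), 14862), Rational(1, 2)) = Pow(Add(Mul(7, 2500), 14862), Rational(1, 2)) = Pow(Add(17500, 14862), Rational(1, 2)) = Pow(32362, Rational(1, 2))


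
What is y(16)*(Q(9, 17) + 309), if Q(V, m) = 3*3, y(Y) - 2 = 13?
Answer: 4770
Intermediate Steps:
y(Y) = 15 (y(Y) = 2 + 13 = 15)
Q(V, m) = 9
y(16)*(Q(9, 17) + 309) = 15*(9 + 309) = 15*318 = 4770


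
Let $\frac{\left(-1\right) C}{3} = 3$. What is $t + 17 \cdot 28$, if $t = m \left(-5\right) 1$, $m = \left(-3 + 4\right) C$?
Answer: $521$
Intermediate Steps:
$C = -9$ ($C = \left(-3\right) 3 = -9$)
$m = -9$ ($m = \left(-3 + 4\right) \left(-9\right) = 1 \left(-9\right) = -9$)
$t = 45$ ($t = \left(-9\right) \left(-5\right) 1 = 45 \cdot 1 = 45$)
$t + 17 \cdot 28 = 45 + 17 \cdot 28 = 45 + 476 = 521$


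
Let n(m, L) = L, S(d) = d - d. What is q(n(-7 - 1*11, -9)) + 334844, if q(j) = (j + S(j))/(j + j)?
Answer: 669689/2 ≈ 3.3484e+5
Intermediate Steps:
S(d) = 0
q(j) = ½ (q(j) = (j + 0)/(j + j) = j/((2*j)) = j*(1/(2*j)) = ½)
q(n(-7 - 1*11, -9)) + 334844 = ½ + 334844 = 669689/2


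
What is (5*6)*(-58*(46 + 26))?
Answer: -125280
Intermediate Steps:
(5*6)*(-58*(46 + 26)) = 30*(-58*72) = 30*(-4176) = -125280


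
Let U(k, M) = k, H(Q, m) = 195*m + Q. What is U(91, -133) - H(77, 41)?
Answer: -7981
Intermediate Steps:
H(Q, m) = Q + 195*m
U(91, -133) - H(77, 41) = 91 - (77 + 195*41) = 91 - (77 + 7995) = 91 - 1*8072 = 91 - 8072 = -7981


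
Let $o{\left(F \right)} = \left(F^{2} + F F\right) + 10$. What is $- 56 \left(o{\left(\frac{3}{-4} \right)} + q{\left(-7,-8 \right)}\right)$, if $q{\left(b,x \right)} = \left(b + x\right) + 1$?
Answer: $161$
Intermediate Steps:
$o{\left(F \right)} = 10 + 2 F^{2}$ ($o{\left(F \right)} = \left(F^{2} + F^{2}\right) + 10 = 2 F^{2} + 10 = 10 + 2 F^{2}$)
$q{\left(b,x \right)} = 1 + b + x$
$- 56 \left(o{\left(\frac{3}{-4} \right)} + q{\left(-7,-8 \right)}\right) = - 56 \left(\left(10 + 2 \left(\frac{3}{-4}\right)^{2}\right) - 14\right) = - 56 \left(\left(10 + 2 \left(3 \left(- \frac{1}{4}\right)\right)^{2}\right) - 14\right) = - 56 \left(\left(10 + 2 \left(- \frac{3}{4}\right)^{2}\right) - 14\right) = - 56 \left(\left(10 + 2 \cdot \frac{9}{16}\right) - 14\right) = - 56 \left(\left(10 + \frac{9}{8}\right) - 14\right) = - 56 \left(\frac{89}{8} - 14\right) = \left(-56\right) \left(- \frac{23}{8}\right) = 161$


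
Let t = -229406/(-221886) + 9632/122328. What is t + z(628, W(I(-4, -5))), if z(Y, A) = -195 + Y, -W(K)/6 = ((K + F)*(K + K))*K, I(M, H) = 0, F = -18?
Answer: 81826826086/188492157 ≈ 434.11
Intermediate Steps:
W(K) = -12*K**2*(-18 + K) (W(K) = -6*(K - 18)*(K + K)*K = -6*(-18 + K)*(2*K)*K = -6*2*K*(-18 + K)*K = -12*K**2*(-18 + K))
t = 209722105/188492157 (t = -229406*(-1/221886) + 9632*(1/122328) = 114703/110943 + 1204/15291 = 209722105/188492157 ≈ 1.1126)
t + z(628, W(I(-4, -5))) = 209722105/188492157 + (-195 + 628) = 209722105/188492157 + 433 = 81826826086/188492157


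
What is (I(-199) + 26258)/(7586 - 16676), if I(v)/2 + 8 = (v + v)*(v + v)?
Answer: -11435/303 ≈ -37.739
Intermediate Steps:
I(v) = -16 + 8*v² (I(v) = -16 + 2*((v + v)*(v + v)) = -16 + 2*((2*v)*(2*v)) = -16 + 2*(4*v²) = -16 + 8*v²)
(I(-199) + 26258)/(7586 - 16676) = ((-16 + 8*(-199)²) + 26258)/(7586 - 16676) = ((-16 + 8*39601) + 26258)/(-9090) = ((-16 + 316808) + 26258)*(-1/9090) = (316792 + 26258)*(-1/9090) = 343050*(-1/9090) = -11435/303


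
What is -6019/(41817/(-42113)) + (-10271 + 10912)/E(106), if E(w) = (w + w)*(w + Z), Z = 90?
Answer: 198727372997/32784528 ≈ 6061.6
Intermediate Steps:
E(w) = 2*w*(90 + w) (E(w) = (w + w)*(w + 90) = (2*w)*(90 + w) = 2*w*(90 + w))
-6019/(41817/(-42113)) + (-10271 + 10912)/E(106) = -6019/(41817/(-42113)) + (-10271 + 10912)/((2*106*(90 + 106))) = -6019/(41817*(-1/42113)) + 641/((2*106*196)) = -6019/(-41817/42113) + 641/41552 = -6019*(-42113/41817) + 641*(1/41552) = 253478147/41817 + 641/41552 = 198727372997/32784528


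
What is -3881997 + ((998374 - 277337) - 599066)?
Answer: -3760026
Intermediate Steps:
-3881997 + ((998374 - 277337) - 599066) = -3881997 + (721037 - 599066) = -3881997 + 121971 = -3760026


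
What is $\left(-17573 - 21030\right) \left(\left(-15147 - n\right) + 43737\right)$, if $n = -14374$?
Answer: $-1658539292$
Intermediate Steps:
$\left(-17573 - 21030\right) \left(\left(-15147 - n\right) + 43737\right) = \left(-17573 - 21030\right) \left(\left(-15147 - -14374\right) + 43737\right) = - 38603 \left(\left(-15147 + 14374\right) + 43737\right) = - 38603 \left(-773 + 43737\right) = \left(-38603\right) 42964 = -1658539292$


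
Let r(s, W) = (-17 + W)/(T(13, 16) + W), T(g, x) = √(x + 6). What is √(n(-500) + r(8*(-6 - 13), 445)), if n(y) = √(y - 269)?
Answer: √(428 + I*√769*(445 + √22))/√(445 + √22) ≈ 3.7881 + 3.6603*I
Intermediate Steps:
n(y) = √(-269 + y)
T(g, x) = √(6 + x)
r(s, W) = (-17 + W)/(W + √22) (r(s, W) = (-17 + W)/(√(6 + 16) + W) = (-17 + W)/(√22 + W) = (-17 + W)/(W + √22))
√(n(-500) + r(8*(-6 - 13), 445)) = √(√(-269 - 500) + (-17 + 445)/(445 + √22)) = √(√(-769) + 428/(445 + √22)) = √(I*√769 + 428/(445 + √22)) = √(428/(445 + √22) + I*√769)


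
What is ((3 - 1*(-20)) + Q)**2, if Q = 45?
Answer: 4624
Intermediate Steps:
((3 - 1*(-20)) + Q)**2 = ((3 - 1*(-20)) + 45)**2 = ((3 + 20) + 45)**2 = (23 + 45)**2 = 68**2 = 4624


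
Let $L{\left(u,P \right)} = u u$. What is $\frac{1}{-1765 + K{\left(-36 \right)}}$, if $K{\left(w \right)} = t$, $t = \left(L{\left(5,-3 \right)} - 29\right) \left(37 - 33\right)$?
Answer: $- \frac{1}{1781} \approx -0.00056148$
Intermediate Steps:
$L{\left(u,P \right)} = u^{2}$
$t = -16$ ($t = \left(5^{2} - 29\right) \left(37 - 33\right) = \left(25 - 29\right) 4 = \left(-4\right) 4 = -16$)
$K{\left(w \right)} = -16$
$\frac{1}{-1765 + K{\left(-36 \right)}} = \frac{1}{-1765 - 16} = \frac{1}{-1781} = - \frac{1}{1781}$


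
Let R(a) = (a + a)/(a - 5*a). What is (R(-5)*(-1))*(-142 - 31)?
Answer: -173/2 ≈ -86.500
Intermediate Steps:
R(a) = -1/2 (R(a) = (2*a)/((-4*a)) = (2*a)*(-1/(4*a)) = -1/2)
(R(-5)*(-1))*(-142 - 31) = (-1/2*(-1))*(-142 - 31) = (1/2)*(-173) = -173/2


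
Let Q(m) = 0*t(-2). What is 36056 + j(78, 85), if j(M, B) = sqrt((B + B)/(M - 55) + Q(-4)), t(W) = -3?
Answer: 36056 + sqrt(3910)/23 ≈ 36059.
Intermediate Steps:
Q(m) = 0 (Q(m) = 0*(-3) = 0)
j(M, B) = sqrt(2)*sqrt(B/(-55 + M)) (j(M, B) = sqrt((B + B)/(M - 55) + 0) = sqrt((2*B)/(-55 + M) + 0) = sqrt(2*B/(-55 + M) + 0) = sqrt(2*B/(-55 + M)) = sqrt(2)*sqrt(B/(-55 + M)))
36056 + j(78, 85) = 36056 + sqrt(2)*sqrt(85/(-55 + 78)) = 36056 + sqrt(2)*sqrt(85/23) = 36056 + sqrt(2)*(sqrt(1955)/23) = 36056 + sqrt(3910)/23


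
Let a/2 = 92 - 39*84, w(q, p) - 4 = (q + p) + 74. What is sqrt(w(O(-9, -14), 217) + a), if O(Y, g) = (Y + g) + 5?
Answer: I*sqrt(6091) ≈ 78.045*I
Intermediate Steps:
O(Y, g) = 5 + Y + g
w(q, p) = 78 + p + q (w(q, p) = 4 + ((q + p) + 74) = 4 + ((p + q) + 74) = 4 + (74 + p + q) = 78 + p + q)
a = -6368 (a = 2*(92 - 39*84) = 2*(92 - 3276) = 2*(-3184) = -6368)
sqrt(w(O(-9, -14), 217) + a) = sqrt((78 + 217 + (5 - 9 - 14)) - 6368) = sqrt((78 + 217 - 18) - 6368) = sqrt(277 - 6368) = sqrt(-6091) = I*sqrt(6091)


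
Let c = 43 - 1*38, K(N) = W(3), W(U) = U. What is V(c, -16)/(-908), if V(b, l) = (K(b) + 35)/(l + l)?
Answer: 19/14528 ≈ 0.0013078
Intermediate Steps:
K(N) = 3
c = 5 (c = 43 - 38 = 5)
V(b, l) = 19/l (V(b, l) = (3 + 35)/(l + l) = 38/((2*l)) = 38*(1/(2*l)) = 19/l)
V(c, -16)/(-908) = (19/(-16))/(-908) = (19*(-1/16))*(-1/908) = -19/16*(-1/908) = 19/14528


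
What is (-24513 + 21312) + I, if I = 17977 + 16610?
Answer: 31386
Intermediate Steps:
I = 34587
(-24513 + 21312) + I = (-24513 + 21312) + 34587 = -3201 + 34587 = 31386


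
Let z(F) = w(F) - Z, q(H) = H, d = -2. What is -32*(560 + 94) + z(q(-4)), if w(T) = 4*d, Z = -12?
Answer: -20924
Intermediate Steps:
w(T) = -8 (w(T) = 4*(-2) = -8)
z(F) = 4 (z(F) = -8 - 1*(-12) = -8 + 12 = 4)
-32*(560 + 94) + z(q(-4)) = -32*(560 + 94) + 4 = -32*654 + 4 = -20928 + 4 = -20924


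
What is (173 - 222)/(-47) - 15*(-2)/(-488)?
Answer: 11251/11468 ≈ 0.98108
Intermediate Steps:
(173 - 222)/(-47) - 15*(-2)/(-488) = -49*(-1/47) + 30*(-1/488) = 49/47 - 15/244 = 11251/11468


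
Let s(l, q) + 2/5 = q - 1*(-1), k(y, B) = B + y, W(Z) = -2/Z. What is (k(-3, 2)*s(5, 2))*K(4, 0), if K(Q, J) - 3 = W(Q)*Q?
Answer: -13/5 ≈ -2.6000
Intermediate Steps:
K(Q, J) = 1 (K(Q, J) = 3 + (-2/Q)*Q = 3 - 2 = 1)
s(l, q) = ⅗ + q (s(l, q) = -⅖ + (q - 1*(-1)) = -⅖ + (q + 1) = -⅖ + (1 + q) = ⅗ + q)
(k(-3, 2)*s(5, 2))*K(4, 0) = ((2 - 3)*(⅗ + 2))*1 = -1*13/5*1 = -13/5*1 = -13/5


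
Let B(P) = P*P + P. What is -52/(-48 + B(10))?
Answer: -26/31 ≈ -0.83871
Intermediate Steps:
B(P) = P + P² (B(P) = P² + P = P + P²)
-52/(-48 + B(10)) = -52/(-48 + 10*(1 + 10)) = -52/(-48 + 10*11) = -52/(-48 + 110) = -52/62 = (1/62)*(-52) = -26/31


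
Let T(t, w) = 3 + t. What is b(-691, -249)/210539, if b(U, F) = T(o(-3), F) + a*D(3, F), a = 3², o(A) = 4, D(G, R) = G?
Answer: 34/210539 ≈ 0.00016149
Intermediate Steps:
a = 9
b(U, F) = 34 (b(U, F) = (3 + 4) + 9*3 = 7 + 27 = 34)
b(-691, -249)/210539 = 34/210539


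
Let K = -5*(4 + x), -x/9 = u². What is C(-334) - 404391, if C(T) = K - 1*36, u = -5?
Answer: -403322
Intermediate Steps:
x = -225 (x = -9*(-5)² = -9*25 = -225)
K = 1105 (K = -5*(4 - 225) = -5*(-221) = 1105)
C(T) = 1069 (C(T) = 1105 - 1*36 = 1105 - 36 = 1069)
C(-334) - 404391 = 1069 - 404391 = -403322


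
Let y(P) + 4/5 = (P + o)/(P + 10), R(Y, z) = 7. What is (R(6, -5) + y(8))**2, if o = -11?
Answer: 32761/900 ≈ 36.401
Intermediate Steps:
y(P) = -4/5 + (-11 + P)/(10 + P) (y(P) = -4/5 + (P - 11)/(P + 10) = -4/5 + (-11 + P)/(10 + P))
(R(6, -5) + y(8))**2 = (7 + (-95 + 8)/(5*(10 + 8)))**2 = (7 + (1/5)*(-87)/18)**2 = (7 + (1/5)*(1/18)*(-87))**2 = (7 - 29/30)**2 = (181/30)**2 = 32761/900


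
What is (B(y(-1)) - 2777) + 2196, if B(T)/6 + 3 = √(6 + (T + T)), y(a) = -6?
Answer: -599 + 6*I*√6 ≈ -599.0 + 14.697*I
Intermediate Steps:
B(T) = -18 + 6*√(6 + 2*T) (B(T) = -18 + 6*√(6 + (T + T)) = -18 + 6*√(6 + 2*T))
(B(y(-1)) - 2777) + 2196 = ((-18 + 6*√(6 + 2*(-6))) - 2777) + 2196 = ((-18 + 6*√(6 - 12)) - 2777) + 2196 = ((-18 + 6*√(-6)) - 2777) + 2196 = ((-18 + 6*(I*√6)) - 2777) + 2196 = ((-18 + 6*I*√6) - 2777) + 2196 = (-2795 + 6*I*√6) + 2196 = -599 + 6*I*√6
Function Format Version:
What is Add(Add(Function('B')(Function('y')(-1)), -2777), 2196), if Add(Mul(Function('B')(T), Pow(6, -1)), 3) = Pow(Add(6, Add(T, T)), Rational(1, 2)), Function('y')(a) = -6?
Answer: Add(-599, Mul(6, I, Pow(6, Rational(1, 2)))) ≈ Add(-599.00, Mul(14.697, I))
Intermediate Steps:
Function('B')(T) = Add(-18, Mul(6, Pow(Add(6, Mul(2, T)), Rational(1, 2)))) (Function('B')(T) = Add(-18, Mul(6, Pow(Add(6, Add(T, T)), Rational(1, 2)))) = Add(-18, Mul(6, Pow(Add(6, Mul(2, T)), Rational(1, 2)))))
Add(Add(Function('B')(Function('y')(-1)), -2777), 2196) = Add(Add(Add(-18, Mul(6, Pow(Add(6, Mul(2, -6)), Rational(1, 2)))), -2777), 2196) = Add(Add(Add(-18, Mul(6, Pow(Add(6, -12), Rational(1, 2)))), -2777), 2196) = Add(Add(Add(-18, Mul(6, Pow(-6, Rational(1, 2)))), -2777), 2196) = Add(Add(Add(-18, Mul(6, Mul(I, Pow(6, Rational(1, 2))))), -2777), 2196) = Add(Add(Add(-18, Mul(6, I, Pow(6, Rational(1, 2)))), -2777), 2196) = Add(Add(-2795, Mul(6, I, Pow(6, Rational(1, 2)))), 2196) = Add(-599, Mul(6, I, Pow(6, Rational(1, 2))))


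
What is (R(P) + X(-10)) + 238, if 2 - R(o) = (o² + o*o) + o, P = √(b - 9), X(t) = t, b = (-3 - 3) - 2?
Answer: 264 - I*√17 ≈ 264.0 - 4.1231*I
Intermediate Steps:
b = -8 (b = -6 - 2 = -8)
P = I*√17 (P = √(-8 - 9) = √(-17) = I*√17 ≈ 4.1231*I)
R(o) = 2 - o - 2*o² (R(o) = 2 - ((o² + o*o) + o) = 2 - ((o² + o²) + o) = 2 - (2*o² + o) = 2 - (o + 2*o²) = 2 + (-o - 2*o²) = 2 - o - 2*o²)
(R(P) + X(-10)) + 238 = ((2 - I*√17 - 2*(I*√17)²) - 10) + 238 = ((2 - I*√17 - 2*(-17)) - 10) + 238 = ((2 - I*√17 + 34) - 10) + 238 = ((36 - I*√17) - 10) + 238 = (26 - I*√17) + 238 = 264 - I*√17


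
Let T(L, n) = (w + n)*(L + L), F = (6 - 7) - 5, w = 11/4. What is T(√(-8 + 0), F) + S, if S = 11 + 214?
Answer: 225 - 13*I*√2 ≈ 225.0 - 18.385*I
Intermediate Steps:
S = 225
w = 11/4 (w = 11*(¼) = 11/4 ≈ 2.7500)
F = -6 (F = -1 - 5 = -6)
T(L, n) = 2*L*(11/4 + n) (T(L, n) = (11/4 + n)*(L + L) = (11/4 + n)*(2*L) = 2*L*(11/4 + n))
T(√(-8 + 0), F) + S = √(-8 + 0)*(11 + 4*(-6))/2 + 225 = √(-8)*(11 - 24)/2 + 225 = (½)*(2*I*√2)*(-13) + 225 = -13*I*√2 + 225 = 225 - 13*I*√2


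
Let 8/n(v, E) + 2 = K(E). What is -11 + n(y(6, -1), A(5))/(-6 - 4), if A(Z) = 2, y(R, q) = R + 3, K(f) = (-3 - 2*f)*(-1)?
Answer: -279/25 ≈ -11.160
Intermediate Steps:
K(f) = 3 + 2*f
y(R, q) = 3 + R
n(v, E) = 8/(1 + 2*E) (n(v, E) = 8/(-2 + (3 + 2*E)) = 8/(1 + 2*E))
-11 + n(y(6, -1), A(5))/(-6 - 4) = -11 + (8/(1 + 2*2))/(-6 - 4) = -11 + (8/(1 + 4))/(-10) = -11 - 4/(5*5) = -11 - ⅒*8/5 = -11 - 4/25 = -279/25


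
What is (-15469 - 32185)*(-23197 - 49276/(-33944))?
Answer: 4690045277821/4243 ≈ 1.1054e+9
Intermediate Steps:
(-15469 - 32185)*(-23197 - 49276/(-33944)) = -47654*(-23197 - 49276*(-1/33944)) = -47654*(-23197 + 12319/8486) = -47654*(-196837423/8486) = 4690045277821/4243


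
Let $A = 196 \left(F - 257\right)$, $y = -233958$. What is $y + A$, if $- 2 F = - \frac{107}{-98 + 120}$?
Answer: $- \frac{3122387}{11} \approx -2.8385 \cdot 10^{5}$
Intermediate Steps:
$F = \frac{107}{44}$ ($F = - \frac{\left(-107\right) \frac{1}{-98 + 120}}{2} = - \frac{\left(-107\right) \frac{1}{22}}{2} = \left(- \frac{1}{2}\right) \left(- \frac{107}{22}\right) = \frac{107}{44} \approx 2.4318$)
$A = - \frac{548849}{11}$ ($A = 196 \left(\frac{107}{44} - 257\right) = 196 \left(- \frac{11201}{44}\right) = - \frac{548849}{11} \approx -49895.0$)
$y + A = -233958 - \frac{548849}{11} = - \frac{3122387}{11}$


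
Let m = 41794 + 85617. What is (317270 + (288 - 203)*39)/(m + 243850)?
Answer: 320585/371261 ≈ 0.86350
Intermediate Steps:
m = 127411
(317270 + (288 - 203)*39)/(m + 243850) = (317270 + (288 - 203)*39)/(127411 + 243850) = (317270 + 85*39)/371261 = (317270 + 3315)*(1/371261) = 320585*(1/371261) = 320585/371261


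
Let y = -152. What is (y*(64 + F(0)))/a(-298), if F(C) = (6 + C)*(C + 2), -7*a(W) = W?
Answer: -40432/149 ≈ -271.36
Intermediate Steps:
a(W) = -W/7
F(C) = (2 + C)*(6 + C) (F(C) = (6 + C)*(2 + C) = (2 + C)*(6 + C))
(y*(64 + F(0)))/a(-298) = (-152*(64 + (12 + 0² + 8*0)))/((-⅐*(-298))) = (-152*(64 + (12 + 0 + 0)))/(298/7) = -152*(64 + 12)*(7/298) = -152*76*(7/298) = -11552*7/298 = -40432/149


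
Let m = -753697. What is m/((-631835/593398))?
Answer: 447242292406/631835 ≈ 7.0785e+5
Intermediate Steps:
m/((-631835/593398)) = -753697/((-631835/593398)) = -753697/((-631835*1/593398)) = -753697/(-631835/593398) = -753697*(-593398/631835) = 447242292406/631835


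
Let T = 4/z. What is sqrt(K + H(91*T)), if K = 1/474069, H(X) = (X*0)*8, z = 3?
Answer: sqrt(474069)/474069 ≈ 0.0014524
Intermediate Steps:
T = 4/3 ≈ 1.3333
H(X) = 0 (H(X) = 0*8 = 0)
K = 1/474069 ≈ 2.1094e-6
sqrt(K + H(91*T)) = sqrt(1/474069 + 0) = sqrt(1/474069) = sqrt(474069)/474069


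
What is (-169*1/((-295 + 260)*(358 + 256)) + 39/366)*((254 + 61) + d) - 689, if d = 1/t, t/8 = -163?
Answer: -558082800197/854700280 ≈ -652.96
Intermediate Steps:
t = -1304 (t = 8*(-163) = -1304)
d = -1/1304 (d = 1/(-1304) = -1/1304 ≈ -0.00076687)
(-169*1/((-295 + 260)*(358 + 256)) + 39/366)*((254 + 61) + d) - 689 = (-169*1/((-295 + 260)*(358 + 256)) + 39/366)*((254 + 61) - 1/1304) - 689 = (-169/((-35*614)) + 39*(1/366))*(315 - 1/1304) - 689 = (-169/(-21490) + 13/122)*(410759/1304) - 689 = (-169*(-1/21490) + 13/122)*(410759/1304) - 689 = (169/21490 + 13/122)*(410759/1304) - 689 = (74997/655445)*(410759/1304) - 689 = 30805692723/854700280 - 689 = -558082800197/854700280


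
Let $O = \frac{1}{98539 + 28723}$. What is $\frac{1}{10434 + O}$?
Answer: $\frac{127262}{1327851709} \approx 9.5841 \cdot 10^{-5}$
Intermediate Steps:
$O = \frac{1}{127262} \approx 7.8578 \cdot 10^{-6}$
$\frac{1}{10434 + O} = \frac{1}{10434 + \frac{1}{127262}} = \frac{1}{\frac{1327851709}{127262}} = \frac{127262}{1327851709}$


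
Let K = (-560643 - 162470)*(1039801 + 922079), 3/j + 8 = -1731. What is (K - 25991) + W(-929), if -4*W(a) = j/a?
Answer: -9167563027339967447/6462124 ≈ -1.4187e+12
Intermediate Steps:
j = -3/1739 (j = 3/(-8 - 1731) = 3/(-1739) = 3*(-1/1739) = -3/1739 ≈ -0.0017251)
K = -1418660932440 (K = -723113*1961880 = -1418660932440)
W(a) = 3/(6956*a) (W(a) = -(-3)/(6956*a) = 3/(6956*a))
(K - 25991) + W(-929) = (-1418660932440 - 25991) + (3/6956)/(-929) = -1418660958431 + (3/6956)*(-1/929) = -1418660958431 - 3/6462124 = -9167563027339967447/6462124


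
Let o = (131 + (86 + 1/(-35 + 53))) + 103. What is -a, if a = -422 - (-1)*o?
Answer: 1835/18 ≈ 101.94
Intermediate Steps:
o = 5761/18 (o = (131 + (86 + 1/18)) + 103 = (131 + 1549/18) + 103 = 3907/18 + 103 = 5761/18 ≈ 320.06)
a = -1835/18 (a = -422 - (-1)*5761/18 = -422 - 1*(-5761/18) = -422 + 5761/18 = -1835/18 ≈ -101.94)
-a = -1*(-1835/18) = 1835/18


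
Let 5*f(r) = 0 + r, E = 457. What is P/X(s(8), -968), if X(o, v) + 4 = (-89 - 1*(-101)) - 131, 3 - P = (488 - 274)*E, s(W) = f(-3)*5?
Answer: 97795/123 ≈ 795.08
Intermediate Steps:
f(r) = r/5 (f(r) = (0 + r)/5 = r/5)
s(W) = -3 (s(W) = ((⅕)*(-3))*5 = -⅗*5 = -3)
P = -97795 (P = 3 - (488 - 274)*457 = 3 - 214*457 = 3 - 1*97798 = 3 - 97798 = -97795)
X(o, v) = -123 (X(o, v) = -4 + ((-89 - 1*(-101)) - 131) = -4 + ((-89 + 101) - 131) = -4 + (12 - 131) = -4 - 119 = -123)
P/X(s(8), -968) = -97795/(-123) = -97795*(-1/123) = 97795/123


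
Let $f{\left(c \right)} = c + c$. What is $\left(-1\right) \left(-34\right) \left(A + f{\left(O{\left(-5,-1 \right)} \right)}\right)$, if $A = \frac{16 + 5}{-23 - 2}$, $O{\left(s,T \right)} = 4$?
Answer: $\frac{6086}{25} \approx 243.44$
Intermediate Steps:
$f{\left(c \right)} = 2 c$
$A = - \frac{21}{25}$ ($A = \frac{21}{-25} = 21 \left(- \frac{1}{25}\right) = - \frac{21}{25} \approx -0.84$)
$\left(-1\right) \left(-34\right) \left(A + f{\left(O{\left(-5,-1 \right)} \right)}\right) = \left(-1\right) \left(-34\right) \left(- \frac{21}{25} + 2 \cdot 4\right) = 34 \left(- \frac{21}{25} + 8\right) = 34 \cdot \frac{179}{25} = \frac{6086}{25}$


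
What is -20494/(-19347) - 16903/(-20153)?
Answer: 740037923/389900091 ≈ 1.8980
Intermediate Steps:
-20494/(-19347) - 16903/(-20153) = -20494*(-1/19347) - 16903*(-1/20153) = 20494/19347 + 16903/20153 = 740037923/389900091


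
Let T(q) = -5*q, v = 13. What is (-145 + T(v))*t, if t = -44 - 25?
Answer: 14490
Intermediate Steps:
t = -69
(-145 + T(v))*t = (-145 - 5*13)*(-69) = (-145 - 65)*(-69) = -210*(-69) = 14490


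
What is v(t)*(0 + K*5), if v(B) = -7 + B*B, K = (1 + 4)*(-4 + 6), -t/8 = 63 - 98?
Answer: 3919650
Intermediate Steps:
t = 280 (t = -8*(63 - 98) = -8*(-35) = 280)
K = 10 (K = 5*2 = 10)
v(B) = -7 + B**2
v(t)*(0 + K*5) = (-7 + 280**2)*(0 + 10*5) = (-7 + 78400)*(0 + 50) = 78393*50 = 3919650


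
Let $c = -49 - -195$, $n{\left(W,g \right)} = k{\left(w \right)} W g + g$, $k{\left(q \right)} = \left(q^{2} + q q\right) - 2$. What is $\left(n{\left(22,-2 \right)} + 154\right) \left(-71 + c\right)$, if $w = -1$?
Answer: $11400$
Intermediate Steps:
$k{\left(q \right)} = -2 + 2 q^{2}$ ($k{\left(q \right)} = \left(q^{2} + q^{2}\right) - 2 = 2 q^{2} - 2 = -2 + 2 q^{2}$)
$n{\left(W,g \right)} = g$ ($n{\left(W,g \right)} = \left(-2 + 2 \left(-1\right)^{2}\right) W g + g = \left(-2 + 2 \cdot 1\right) W g + g = \left(-2 + 2\right) W g + g = 0 W g + g = 0 g + g = 0 + g = g$)
$c = 146$ ($c = -49 + 195 = 146$)
$\left(n{\left(22,-2 \right)} + 154\right) \left(-71 + c\right) = \left(-2 + 154\right) \left(-71 + 146\right) = 152 \cdot 75 = 11400$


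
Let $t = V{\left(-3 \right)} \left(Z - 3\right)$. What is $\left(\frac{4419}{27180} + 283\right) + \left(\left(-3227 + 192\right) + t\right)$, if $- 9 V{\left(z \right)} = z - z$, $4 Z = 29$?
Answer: $- \frac{8310549}{3020} \approx -2751.8$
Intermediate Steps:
$Z = \frac{29}{4}$ ($Z = \frac{1}{4} \cdot 29 = \frac{29}{4} \approx 7.25$)
$V{\left(z \right)} = 0$ ($V{\left(z \right)} = - \frac{z - z}{9} = \left(- \frac{1}{9}\right) 0 = 0$)
$t = 0$ ($t = 0 \left(\frac{29}{4} - 3\right) = 0 \cdot \frac{17}{4} = 0$)
$\left(\frac{4419}{27180} + 283\right) + \left(\left(-3227 + 192\right) + t\right) = \left(\frac{4419}{27180} + 283\right) + \left(\left(-3227 + 192\right) + 0\right) = \left(4419 \cdot \frac{1}{27180} + 283\right) + \left(-3035 + 0\right) = \left(\frac{491}{3020} + 283\right) - 3035 = \frac{855151}{3020} - 3035 = - \frac{8310549}{3020}$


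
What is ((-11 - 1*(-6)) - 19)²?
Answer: 576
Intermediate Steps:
((-11 - 1*(-6)) - 19)² = ((-11 + 6) - 19)² = (-5 - 19)² = (-24)² = 576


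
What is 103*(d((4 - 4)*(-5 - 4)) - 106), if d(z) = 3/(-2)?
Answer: -22145/2 ≈ -11073.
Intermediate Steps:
d(z) = -3/2 (d(z) = 3*(-½) = -3/2)
103*(d((4 - 4)*(-5 - 4)) - 106) = 103*(-3/2 - 106) = 103*(-215/2) = -22145/2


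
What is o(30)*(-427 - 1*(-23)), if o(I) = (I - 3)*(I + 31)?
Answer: -665388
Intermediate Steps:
o(I) = (-3 + I)*(31 + I)
o(30)*(-427 - 1*(-23)) = (-93 + 30² + 28*30)*(-427 - 1*(-23)) = (-93 + 900 + 840)*(-427 + 23) = 1647*(-404) = -665388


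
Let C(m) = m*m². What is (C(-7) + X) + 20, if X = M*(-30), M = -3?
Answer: -233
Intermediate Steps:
C(m) = m³
X = 90 (X = -3*(-30) = 90)
(C(-7) + X) + 20 = ((-7)³ + 90) + 20 = (-343 + 90) + 20 = -253 + 20 = -233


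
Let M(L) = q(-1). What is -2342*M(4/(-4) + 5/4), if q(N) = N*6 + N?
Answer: 16394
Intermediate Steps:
q(N) = 7*N (q(N) = 6*N + N = 7*N)
M(L) = -7 (M(L) = 7*(-1) = -7)
-2342*M(4/(-4) + 5/4) = -2342*(-7) = 16394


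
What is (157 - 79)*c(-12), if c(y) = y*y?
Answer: 11232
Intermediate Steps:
c(y) = y²
(157 - 79)*c(-12) = (157 - 79)*(-12)² = 78*144 = 11232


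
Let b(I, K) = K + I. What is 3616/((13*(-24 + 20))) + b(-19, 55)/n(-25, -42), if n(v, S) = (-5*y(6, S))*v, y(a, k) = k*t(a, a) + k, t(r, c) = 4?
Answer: -3955078/56875 ≈ -69.540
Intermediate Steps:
y(a, k) = 5*k (y(a, k) = k*4 + k = 4*k + k = 5*k)
b(I, K) = I + K
n(v, S) = -25*S*v (n(v, S) = (-25*S)*v = -25*S*v)
3616/((13*(-24 + 20))) + b(-19, 55)/n(-25, -42) = 3616/((13*(-24 + 20))) + (-19 + 55)/((-25*(-42)*(-25))) = 3616/((13*(-4))) + 36/(-26250) = 3616/(-52) + 36*(-1/26250) = 3616*(-1/52) - 6/4375 = -904/13 - 6/4375 = -3955078/56875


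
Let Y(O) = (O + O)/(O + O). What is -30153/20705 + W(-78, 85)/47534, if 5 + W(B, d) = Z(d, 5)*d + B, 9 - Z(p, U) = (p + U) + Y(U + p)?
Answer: -1579325067/984191470 ≈ -1.6047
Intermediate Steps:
Y(O) = 1 (Y(O) = (2*O)/((2*O)) = (2*O)*(1/(2*O)) = 1)
Z(p, U) = 8 - U - p (Z(p, U) = 9 - ((p + U) + 1) = 9 - ((U + p) + 1) = 9 - (1 + U + p) = 9 + (-1 - U - p) = 8 - U - p)
W(B, d) = -5 + B + d*(3 - d) (W(B, d) = -5 + ((8 - 1*5 - d)*d + B) = -5 + ((8 - 5 - d)*d + B) = -5 + ((3 - d)*d + B) = -5 + (d*(3 - d) + B) = -5 + (B + d*(3 - d)) = -5 + B + d*(3 - d))
-30153/20705 + W(-78, 85)/47534 = -30153/20705 + (-5 - 78 - 1*85*(-3 + 85))/47534 = -30153*1/20705 + (-5 - 78 - 1*85*82)*(1/47534) = -30153/20705 + (-5 - 78 - 6970)*(1/47534) = -30153/20705 - 7053*1/47534 = -30153/20705 - 7053/47534 = -1579325067/984191470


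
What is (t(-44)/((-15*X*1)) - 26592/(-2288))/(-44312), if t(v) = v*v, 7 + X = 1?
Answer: -106607/142573860 ≈ -0.00074773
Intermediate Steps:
X = -6 (X = -7 + 1 = -6)
t(v) = v²
(t(-44)/((-15*X*1)) - 26592/(-2288))/(-44312) = ((-44)²/((-15*(-6)*1)) - 26592/(-2288))/(-44312) = (1936/((90*1)) - 26592*(-1/2288))*(-1/44312) = (1936/90 + 1662/143)*(-1/44312) = (1936*(1/90) + 1662/143)*(-1/44312) = (968/45 + 1662/143)*(-1/44312) = (213214/6435)*(-1/44312) = -106607/142573860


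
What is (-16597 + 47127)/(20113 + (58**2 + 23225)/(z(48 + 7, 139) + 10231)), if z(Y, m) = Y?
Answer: 314031580/206908907 ≈ 1.5177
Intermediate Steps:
(-16597 + 47127)/(20113 + (58**2 + 23225)/(z(48 + 7, 139) + 10231)) = (-16597 + 47127)/(20113 + (58**2 + 23225)/((48 + 7) + 10231)) = 30530/(20113 + (3364 + 23225)/(55 + 10231)) = 30530/(20113 + 26589/10286) = 30530/(206908907/10286) = 30530*(10286/206908907) = 314031580/206908907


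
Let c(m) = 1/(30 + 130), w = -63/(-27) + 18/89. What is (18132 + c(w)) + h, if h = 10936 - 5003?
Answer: 3850401/160 ≈ 24065.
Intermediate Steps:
w = 677/267 (w = -63*(-1/27) + 18*(1/89) = 7/3 + 18/89 = 677/267 ≈ 2.5356)
h = 5933
c(m) = 1/160
(18132 + c(w)) + h = (18132 + 1/160) + 5933 = 2901121/160 + 5933 = 3850401/160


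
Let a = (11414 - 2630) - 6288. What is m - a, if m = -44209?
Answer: -46705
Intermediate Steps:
a = 2496 (a = 8784 - 6288 = 2496)
m - a = -44209 - 1*2496 = -44209 - 2496 = -46705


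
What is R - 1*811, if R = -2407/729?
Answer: -593626/729 ≈ -814.30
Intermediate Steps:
R = -2407/729 (R = -2407*1/729 = -2407/729 ≈ -3.3018)
R - 1*811 = -2407/729 - 1*811 = -2407/729 - 811 = -593626/729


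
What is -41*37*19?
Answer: -28823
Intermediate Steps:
-41*37*19 = -1517*19 = -28823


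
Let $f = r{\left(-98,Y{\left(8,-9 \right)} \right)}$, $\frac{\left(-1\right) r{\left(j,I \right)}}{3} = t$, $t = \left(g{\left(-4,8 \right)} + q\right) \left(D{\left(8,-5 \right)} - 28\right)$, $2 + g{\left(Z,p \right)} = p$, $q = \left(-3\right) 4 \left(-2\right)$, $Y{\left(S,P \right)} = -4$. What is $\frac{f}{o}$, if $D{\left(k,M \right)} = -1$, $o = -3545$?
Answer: $- \frac{522}{709} \approx -0.73625$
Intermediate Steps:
$q = 24$ ($q = \left(-12\right) \left(-2\right) = 24$)
$g{\left(Z,p \right)} = -2 + p$
$t = -870$ ($t = \left(\left(-2 + 8\right) + 24\right) \left(-1 - 28\right) = \left(6 + 24\right) \left(-29\right) = 30 \left(-29\right) = -870$)
$r{\left(j,I \right)} = 2610$ ($r{\left(j,I \right)} = \left(-3\right) \left(-870\right) = 2610$)
$f = 2610$
$\frac{f}{o} = \frac{2610}{-3545} = 2610 \left(- \frac{1}{3545}\right) = - \frac{522}{709}$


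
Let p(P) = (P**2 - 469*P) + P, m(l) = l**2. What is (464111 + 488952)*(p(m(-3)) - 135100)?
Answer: -132695914553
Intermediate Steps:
p(P) = P**2 - 468*P
(464111 + 488952)*(p(m(-3)) - 135100) = (464111 + 488952)*((-3)**2*(-468 + (-3)**2) - 135100) = 953063*(9*(-468 + 9) - 135100) = 953063*(9*(-459) - 135100) = 953063*(-4131 - 135100) = 953063*(-139231) = -132695914553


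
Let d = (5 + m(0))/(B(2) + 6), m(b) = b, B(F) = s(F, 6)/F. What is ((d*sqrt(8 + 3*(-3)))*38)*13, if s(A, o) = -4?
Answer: 1235*I/2 ≈ 617.5*I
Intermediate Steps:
B(F) = -4/F
d = 5/4 (d = (5 + 0)/(-4/2 + 6) = 5/(-4*1/2 + 6) = 5/(-2 + 6) = 5/4 ≈ 1.2500)
((d*sqrt(8 + 3*(-3)))*38)*13 = ((5*sqrt(8 + 3*(-3))/4)*38)*13 = ((5*sqrt(8 - 9)/4)*38)*13 = ((5*sqrt(-1)/4)*38)*13 = ((5*I/4)*38)*13 = (95*I/2)*13 = 1235*I/2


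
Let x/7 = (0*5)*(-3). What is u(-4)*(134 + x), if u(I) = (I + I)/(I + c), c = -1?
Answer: 1072/5 ≈ 214.40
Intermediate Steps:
u(I) = 2*I/(-1 + I) (u(I) = (I + I)/(I - 1) = (2*I)/(-1 + I) = 2*I/(-1 + I))
x = 0 (x = 7*((0*5)*(-3)) = 7*(0*(-3)) = 7*0 = 0)
u(-4)*(134 + x) = (2*(-4)/(-1 - 4))*(134 + 0) = (2*(-4)/(-5))*134 = (2*(-4)*(-1/5))*134 = (8/5)*134 = 1072/5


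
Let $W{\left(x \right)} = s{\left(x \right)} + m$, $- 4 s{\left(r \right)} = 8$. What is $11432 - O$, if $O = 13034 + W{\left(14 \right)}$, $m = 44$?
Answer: $-1644$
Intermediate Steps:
$s{\left(r \right)} = -2$ ($s{\left(r \right)} = \left(- \frac{1}{4}\right) 8 = -2$)
$W{\left(x \right)} = 42$ ($W{\left(x \right)} = -2 + 44 = 42$)
$O = 13076$ ($O = 13034 + 42 = 13076$)
$11432 - O = 11432 - 13076 = -1644$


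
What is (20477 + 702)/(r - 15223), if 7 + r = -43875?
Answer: -21179/59105 ≈ -0.35833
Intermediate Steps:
r = -43882 (r = -7 - 43875 = -43882)
(20477 + 702)/(r - 15223) = (20477 + 702)/(-43882 - 15223) = 21179/(-59105) = 21179*(-1/59105) = -21179/59105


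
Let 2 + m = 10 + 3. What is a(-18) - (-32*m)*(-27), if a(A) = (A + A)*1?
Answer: -9540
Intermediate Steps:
a(A) = 2*A (a(A) = (2*A)*1 = 2*A)
m = 11 (m = -2 + (10 + 3) = -2 + 13 = 11)
a(-18) - (-32*m)*(-27) = 2*(-18) - (-32*11)*(-27) = -36 - (-352)*(-27) = -36 - 1*9504 = -36 - 9504 = -9540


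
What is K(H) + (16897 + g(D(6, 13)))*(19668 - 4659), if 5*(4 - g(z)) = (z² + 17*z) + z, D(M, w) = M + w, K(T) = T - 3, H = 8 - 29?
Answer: 1257784098/5 ≈ 2.5156e+8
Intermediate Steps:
H = -21
K(T) = -3 + T
g(z) = 4 - 18*z/5 - z²/5 (g(z) = 4 - ((z² + 17*z) + z)/5 = 4 - (z² + 18*z)/5 = 4 + (-18*z/5 - z²/5) = 4 - 18*z/5 - z²/5)
K(H) + (16897 + g(D(6, 13)))*(19668 - 4659) = (-3 - 21) + (16897 + (4 - 18*(6 + 13)/5 - (6 + 13)²/5))*(19668 - 4659) = -24 + (16897 + (4 - 18/5*19 - ⅕*19²))*15009 = -24 + (16897 + (4 - 342/5 - ⅕*361))*15009 = -24 + (16897 + (4 - 342/5 - 361/5))*15009 = -24 + (16897 - 683/5)*15009 = -24 + (83802/5)*15009 = -24 + 1257784218/5 = 1257784098/5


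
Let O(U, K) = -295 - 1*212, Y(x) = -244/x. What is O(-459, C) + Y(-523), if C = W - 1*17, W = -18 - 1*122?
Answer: -264917/523 ≈ -506.53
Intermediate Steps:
W = -140 (W = -18 - 122 = -140)
C = -157 (C = -140 - 1*17 = -140 - 17 = -157)
O(U, K) = -507 (O(U, K) = -295 - 212 = -507)
O(-459, C) + Y(-523) = -507 - 244/(-523) = -507 - 244*(-1/523) = -507 + 244/523 = -264917/523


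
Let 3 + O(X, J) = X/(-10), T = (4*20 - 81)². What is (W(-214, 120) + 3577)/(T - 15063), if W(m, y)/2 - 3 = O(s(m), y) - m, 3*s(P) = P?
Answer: -60289/225930 ≈ -0.26685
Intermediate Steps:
s(P) = P/3
T = 1 (T = (80 - 81)² = (-1)² = 1)
O(X, J) = -3 - X/10 (O(X, J) = -3 + X/(-10) = -3 + X*(-⅒) = -3 - X/10)
W(m, y) = -31*m/15 (W(m, y) = 6 + 2*((-3 - m/30) - m) = 6 + 2*(-3 - 31*m/30) = 6 + (-6 - 31*m/15) = -31*m/15)
(W(-214, 120) + 3577)/(T - 15063) = (-31/15*(-214) + 3577)/(1 - 15063) = (6634/15 + 3577)/(-15062) = (60289/15)*(-1/15062) = -60289/225930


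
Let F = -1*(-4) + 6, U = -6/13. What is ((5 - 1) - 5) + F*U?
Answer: -73/13 ≈ -5.6154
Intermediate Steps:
U = -6/13 (U = -6*1/13 = -6/13 ≈ -0.46154)
F = 10 (F = 4 + 6 = 10)
((5 - 1) - 5) + F*U = ((5 - 1) - 5) + 10*(-6/13) = (4 - 5) - 60/13 = -1 - 60/13 = -73/13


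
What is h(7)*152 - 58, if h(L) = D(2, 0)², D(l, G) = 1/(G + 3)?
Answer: -370/9 ≈ -41.111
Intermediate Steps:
D(l, G) = 1/(3 + G)
h(L) = ⅑ (h(L) = (1/(3 + 0))² = (1/3)² = (⅓)² = ⅑)
h(7)*152 - 58 = (⅑)*152 - 58 = 152/9 - 58 = -370/9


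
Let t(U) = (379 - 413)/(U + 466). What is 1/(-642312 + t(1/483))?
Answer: -225079/144570959070 ≈ -1.5569e-6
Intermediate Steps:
t(U) = -34/(466 + U)
1/(-642312 + t(1/483)) = 1/(-642312 - 34/(466 + 1/483)) = 1/(-642312 - 34/225079/483) = 1/(-642312 - 34*483/225079) = 1/(-642312 - 16422/225079) = 1/(-144570959070/225079) = -225079/144570959070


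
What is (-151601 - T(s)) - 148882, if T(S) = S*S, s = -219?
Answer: -348444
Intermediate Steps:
T(S) = S**2
(-151601 - T(s)) - 148882 = (-151601 - 1*(-219)**2) - 148882 = (-151601 - 1*47961) - 148882 = (-151601 - 47961) - 148882 = -199562 - 148882 = -348444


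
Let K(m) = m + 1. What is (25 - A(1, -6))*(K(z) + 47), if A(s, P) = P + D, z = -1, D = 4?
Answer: 1269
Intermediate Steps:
A(s, P) = 4 + P (A(s, P) = P + 4 = 4 + P)
K(m) = 1 + m
(25 - A(1, -6))*(K(z) + 47) = (25 - (4 - 6))*((1 - 1) + 47) = (25 - 1*(-2))*(0 + 47) = (25 + 2)*47 = 27*47 = 1269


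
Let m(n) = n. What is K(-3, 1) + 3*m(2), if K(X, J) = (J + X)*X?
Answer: 12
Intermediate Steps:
K(X, J) = X*(J + X)
K(-3, 1) + 3*m(2) = -3*(1 - 3) + 3*2 = -3*(-2) + 6 = 6 + 6 = 12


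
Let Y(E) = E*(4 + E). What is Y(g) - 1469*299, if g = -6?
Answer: -439219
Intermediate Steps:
Y(g) - 1469*299 = -6*(4 - 6) - 1469*299 = -6*(-2) - 439231 = 12 - 439231 = -439219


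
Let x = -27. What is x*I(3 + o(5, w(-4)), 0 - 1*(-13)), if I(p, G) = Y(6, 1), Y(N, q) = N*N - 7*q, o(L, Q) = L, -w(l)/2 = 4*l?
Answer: -783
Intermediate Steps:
w(l) = -8*l
Y(N, q) = N² - 7*q
I(p, G) = 29 (I(p, G) = 6² - 7*1 = 36 - 7 = 29)
x*I(3 + o(5, w(-4)), 0 - 1*(-13)) = -27*29 = -783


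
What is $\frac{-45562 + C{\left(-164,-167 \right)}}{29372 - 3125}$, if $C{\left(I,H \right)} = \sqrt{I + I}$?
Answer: $- \frac{45562}{26247} + \frac{2 i \sqrt{82}}{26247} \approx -1.7359 + 0.00069001 i$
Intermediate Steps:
$C{\left(I,H \right)} = \sqrt{2} \sqrt{I}$ ($C{\left(I,H \right)} = \sqrt{2 I} = \sqrt{2} \sqrt{I}$)
$\frac{-45562 + C{\left(-164,-167 \right)}}{29372 - 3125} = \frac{-45562 + \sqrt{2} \sqrt{-164}}{29372 - 3125} = \frac{-45562 + \sqrt{2} \cdot 2 i \sqrt{41}}{26247} = \left(-45562 + 2 i \sqrt{82}\right) \frac{1}{26247} = - \frac{45562}{26247} + \frac{2 i \sqrt{82}}{26247}$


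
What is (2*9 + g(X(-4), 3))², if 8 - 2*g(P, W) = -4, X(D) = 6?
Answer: 576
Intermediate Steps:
g(P, W) = 6 (g(P, W) = 4 - ½*(-4) = 4 + 2 = 6)
(2*9 + g(X(-4), 3))² = (2*9 + 6)² = (18 + 6)² = 24² = 576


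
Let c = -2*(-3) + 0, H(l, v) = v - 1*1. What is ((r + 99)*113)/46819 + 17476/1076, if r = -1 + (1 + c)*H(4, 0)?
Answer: 207318338/12594311 ≈ 16.461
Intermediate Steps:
H(l, v) = -1 + v (H(l, v) = v - 1 = -1 + v)
c = 6 (c = 6 + 0 = 6)
r = -8 (r = -1 + (1 + 6)*(-1 + 0) = -1 + 7*(-1) = -1 - 7 = -8)
((r + 99)*113)/46819 + 17476/1076 = ((-8 + 99)*113)/46819 + 17476/1076 = (91*113)*(1/46819) + 17476*(1/1076) = 10283*(1/46819) + 4369/269 = 10283/46819 + 4369/269 = 207318338/12594311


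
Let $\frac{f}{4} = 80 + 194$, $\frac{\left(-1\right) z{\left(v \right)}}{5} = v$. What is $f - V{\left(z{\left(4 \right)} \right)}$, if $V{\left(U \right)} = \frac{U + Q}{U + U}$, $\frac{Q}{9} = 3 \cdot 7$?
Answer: $\frac{44009}{40} \approx 1100.2$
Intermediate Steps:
$z{\left(v \right)} = - 5 v$
$f = 1096$ ($f = 4 \left(80 + 194\right) = 4 \cdot 274 = 1096$)
$Q = 189$ ($Q = 9 \cdot 3 \cdot 7 = 9 \cdot 21 = 189$)
$V{\left(U \right)} = \frac{189 + U}{2 U}$ ($V{\left(U \right)} = \frac{U + 189}{U + U} = \frac{189 + U}{2 U}$)
$f - V{\left(z{\left(4 \right)} \right)} = 1096 - \frac{189 - 20}{2 \left(\left(-5\right) 4\right)} = 1096 - \frac{189 - 20}{2 \left(-20\right)} = 1096 - \frac{1}{2} \left(- \frac{1}{20}\right) 169 = 1096 - - \frac{169}{40} = 1096 + \frac{169}{40} = \frac{44009}{40}$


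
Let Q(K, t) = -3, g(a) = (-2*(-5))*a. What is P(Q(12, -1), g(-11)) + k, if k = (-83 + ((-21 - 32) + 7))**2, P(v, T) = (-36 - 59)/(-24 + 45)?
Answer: 349366/21 ≈ 16636.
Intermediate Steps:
g(a) = 10*a
P(v, T) = -95/21
k = 16641 (k = (-83 + (-53 + 7))**2 = (-83 - 46)**2 = (-129)**2 = 16641)
P(Q(12, -1), g(-11)) + k = -95/21 + 16641 = 349366/21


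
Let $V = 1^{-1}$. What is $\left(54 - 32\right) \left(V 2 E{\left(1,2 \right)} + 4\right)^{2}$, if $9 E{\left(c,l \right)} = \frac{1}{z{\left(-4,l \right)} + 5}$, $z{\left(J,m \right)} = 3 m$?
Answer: $\frac{316808}{891} \approx 355.56$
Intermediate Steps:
$E{\left(c,l \right)} = \frac{1}{9 \left(5 + 3 l\right)}$ ($E{\left(c,l \right)} = \frac{1}{9 \left(3 l + 5\right)} = \frac{1}{9 \left(5 + 3 l\right)}$)
$V = 1$
$\left(54 - 32\right) \left(V 2 E{\left(1,2 \right)} + 4\right)^{2} = \left(54 - 32\right) \left(1 \cdot 2 \frac{1}{9 \left(5 + 3 \cdot 2\right)} + 4\right)^{2} = 22 \left(2 \frac{1}{9 \left(5 + 6\right)} + 4\right)^{2} = 22 \left(2 \frac{1}{9 \cdot 11} + 4\right)^{2} = 22 \left(2 \cdot \frac{1}{9} \cdot \frac{1}{11} + 4\right)^{2} = 22 \left(2 \cdot \frac{1}{99} + 4\right)^{2} = 22 \left(\frac{2}{99} + 4\right)^{2} = 22 \left(\frac{398}{99}\right)^{2} = 22 \cdot \frac{158404}{9801} = \frac{316808}{891}$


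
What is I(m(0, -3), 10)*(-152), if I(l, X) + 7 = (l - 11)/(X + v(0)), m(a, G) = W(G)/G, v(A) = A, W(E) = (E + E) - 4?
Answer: 17708/15 ≈ 1180.5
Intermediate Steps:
W(E) = -4 + 2*E (W(E) = 2*E - 4 = -4 + 2*E)
m(a, G) = (-4 + 2*G)/G
I(l, X) = -7 + (-11 + l)/X (I(l, X) = -7 + (l - 11)/(X + 0) = -7 + (-11 + l)/X)
I(m(0, -3), 10)*(-152) = ((-11 + (2 - 4/(-3)) - 7*10)/10)*(-152) = ((-11 + (2 - 4*(-⅓)) - 70)/10)*(-152) = ((-11 + (2 + 4/3) - 70)/10)*(-152) = ((-11 + 10/3 - 70)/10)*(-152) = ((⅒)*(-233/3))*(-152) = -233/30*(-152) = 17708/15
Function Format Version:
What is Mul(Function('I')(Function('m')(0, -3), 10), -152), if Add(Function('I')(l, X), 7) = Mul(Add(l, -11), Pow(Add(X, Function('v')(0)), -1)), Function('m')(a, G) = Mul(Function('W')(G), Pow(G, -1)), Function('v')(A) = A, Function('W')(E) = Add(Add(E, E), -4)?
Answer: Rational(17708, 15) ≈ 1180.5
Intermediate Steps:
Function('W')(E) = Add(-4, Mul(2, E)) (Function('W')(E) = Add(Mul(2, E), -4) = Add(-4, Mul(2, E)))
Function('m')(a, G) = Mul(Pow(G, -1), Add(-4, Mul(2, G))) (Function('m')(a, G) = Mul(Add(-4, Mul(2, G)), Pow(G, -1)) = Mul(Pow(G, -1), Add(-4, Mul(2, G))))
Function('I')(l, X) = Add(-7, Mul(Pow(X, -1), Add(-11, l))) (Function('I')(l, X) = Add(-7, Mul(Add(l, -11), Pow(Add(X, 0), -1))) = Add(-7, Mul(Add(-11, l), Pow(X, -1))) = Add(-7, Mul(Pow(X, -1), Add(-11, l))))
Mul(Function('I')(Function('m')(0, -3), 10), -152) = Mul(Mul(Pow(10, -1), Add(-11, Add(2, Mul(-4, Pow(-3, -1))), Mul(-7, 10))), -152) = Mul(Mul(Rational(1, 10), Add(-11, Add(2, Mul(-4, Rational(-1, 3))), -70)), -152) = Mul(Mul(Rational(1, 10), Add(-11, Add(2, Rational(4, 3)), -70)), -152) = Mul(Mul(Rational(1, 10), Add(-11, Rational(10, 3), -70)), -152) = Mul(Mul(Rational(1, 10), Rational(-233, 3)), -152) = Mul(Rational(-233, 30), -152) = Rational(17708, 15)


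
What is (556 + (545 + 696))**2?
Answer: 3229209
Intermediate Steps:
(556 + (545 + 696))**2 = (556 + 1241)**2 = 1797**2 = 3229209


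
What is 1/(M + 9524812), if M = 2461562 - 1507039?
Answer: 1/10479335 ≈ 9.5426e-8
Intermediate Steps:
M = 954523
1/(M + 9524812) = 1/(954523 + 9524812) = 1/10479335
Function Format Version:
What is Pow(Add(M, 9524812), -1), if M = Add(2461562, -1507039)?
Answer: Rational(1, 10479335) ≈ 9.5426e-8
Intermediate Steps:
M = 954523
Pow(Add(M, 9524812), -1) = Pow(Add(954523, 9524812), -1) = Pow(10479335, -1) = Rational(1, 10479335)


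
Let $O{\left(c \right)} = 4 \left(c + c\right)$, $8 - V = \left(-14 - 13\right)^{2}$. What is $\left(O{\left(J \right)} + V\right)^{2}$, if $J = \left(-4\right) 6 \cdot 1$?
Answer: $833569$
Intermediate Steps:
$V = -721$ ($V = 8 - \left(-14 - 13\right)^{2} = 8 - \left(-27\right)^{2} = 8 - 729 = -721$)
$J = -24$ ($J = \left(-24\right) 1 = -24$)
$O{\left(c \right)} = 8 c$ ($O{\left(c \right)} = 4 \cdot 2 c = 8 c$)
$\left(O{\left(J \right)} + V\right)^{2} = \left(8 \left(-24\right) - 721\right)^{2} = \left(-192 - 721\right)^{2} = \left(-913\right)^{2} = 833569$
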